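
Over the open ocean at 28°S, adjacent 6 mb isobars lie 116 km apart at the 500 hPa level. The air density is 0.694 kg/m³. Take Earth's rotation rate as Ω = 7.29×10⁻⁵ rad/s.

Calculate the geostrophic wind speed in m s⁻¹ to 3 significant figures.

Coriolis parameter at 28°S:
f = 2Ω sin φ = 2 × 7.29×10⁻⁵ × sin 28° = 6.84×10⁻⁵ s⁻¹
Pressure gradient: |∂P/∂n| = 600 Pa / 116000 m = 5.17×10⁻³ Pa/m
Geostrophic balance (pressure-gradient force = Coriolis force):
V_g = (1/(fρ)) |∂P/∂n| = 5.17×10⁻³ / (6.84×10⁻⁵ × 0.694) = 109 m/s

109 m s⁻¹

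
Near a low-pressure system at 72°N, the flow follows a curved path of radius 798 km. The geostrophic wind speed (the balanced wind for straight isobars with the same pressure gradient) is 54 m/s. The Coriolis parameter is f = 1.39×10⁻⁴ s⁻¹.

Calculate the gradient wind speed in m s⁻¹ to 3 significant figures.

39.8 m s⁻¹

Around a low, centrifugal force acts outward with Coriolis, so pressure-gradient force balances both:
(1/ρ)|∂P/∂n| = fV + V²/R  →  V² + fR·V − fR·V_g = 0
With fR = 1.39×10⁻⁴ × 798×10³ m = 111 m/s:
V = [−fR + √((fR)² + 4 fR V_g)]/2 = [−111 + √(111² + 4×111×54)]/2 = 39.8 m/s
Subgeostrophic (V < V_g = 54 m/s), as expected around a low.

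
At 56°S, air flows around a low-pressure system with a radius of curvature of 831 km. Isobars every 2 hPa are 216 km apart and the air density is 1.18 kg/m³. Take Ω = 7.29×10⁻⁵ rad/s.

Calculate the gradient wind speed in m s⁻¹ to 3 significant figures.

Coriolis parameter at 56°S:
f = 2Ω sin φ = 2 × 7.29×10⁻⁵ × sin 56° = 1.21×10⁻⁴ s⁻¹
Pressure gradient: |∂P/∂n| = 200 Pa / 216000 m = 9.26×10⁻⁴ Pa/m
Geostrophic speed: V_g = |∂P/∂n|/(fρ) = 9.26×10⁻⁴/(1.21×10⁻⁴ × 1.18) = 6.49 m/s
Around a low, centrifugal force acts outward with Coriolis, so pressure-gradient force balances both:
(1/ρ)|∂P/∂n| = fV + V²/R  →  V² + fR·V − fR·V_g = 0
With fR = 1.21×10⁻⁴ × 831×10³ m = 100 m/s:
V = [−fR + √((fR)² + 4 fR V_g)]/2 = [−100 + √(100² + 4×100×6.49)]/2 = 6.12 m/s
Subgeostrophic (V < V_g = 6.49 m/s), as expected around a low.

6.12 m s⁻¹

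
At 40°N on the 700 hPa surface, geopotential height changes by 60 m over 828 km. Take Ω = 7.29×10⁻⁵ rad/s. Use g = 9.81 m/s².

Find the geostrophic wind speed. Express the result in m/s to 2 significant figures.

Coriolis parameter at 40°N:
f = 2Ω sin φ = 2 × 7.29×10⁻⁵ × sin 40° = 9.37×10⁻⁵ s⁻¹
Height gradient: |∂Z/∂n| = 60 m / 828000 m = 7.25×10⁻⁵
On a pressure surface, geostrophic balance gives V_g = (g/f)|∂Z/∂n|:
V_g = 9.81 × 7.25×10⁻⁵ / 9.37×10⁻⁵ = 7.59 m/s

7.6 m/s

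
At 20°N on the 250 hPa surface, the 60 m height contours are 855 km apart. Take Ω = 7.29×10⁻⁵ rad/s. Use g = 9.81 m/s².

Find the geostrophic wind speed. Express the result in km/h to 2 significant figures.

50 km/h

Coriolis parameter at 20°N:
f = 2Ω sin φ = 2 × 7.29×10⁻⁵ × sin 20° = 4.99×10⁻⁵ s⁻¹
Height gradient: |∂Z/∂n| = 60 m / 855000 m = 7.02×10⁻⁵
On a pressure surface, geostrophic balance gives V_g = (g/f)|∂Z/∂n|:
V_g = 9.81 × 7.02×10⁻⁵ / 4.99×10⁻⁵ = 13.8 m/s
Converting: 13.8 m/s × 3.6 = 50 km/h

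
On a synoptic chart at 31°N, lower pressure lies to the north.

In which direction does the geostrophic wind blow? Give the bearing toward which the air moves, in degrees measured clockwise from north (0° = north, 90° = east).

The pressure-gradient force points toward the north (bearing 000°).
Geostrophic balance: in the Northern Hemisphere the Coriolis force deflects motion to the right, so the geostrophic wind blows 90° to the right of the pressure-gradient force (low pressure on the left).
Rotating 000° by 90° clockwise gives 090° — the wind blows toward the east.

090°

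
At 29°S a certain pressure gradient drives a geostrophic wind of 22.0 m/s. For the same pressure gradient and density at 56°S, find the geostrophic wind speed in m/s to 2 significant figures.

13 m/s

With the same pressure gradient and density, V_g ∝ 1/f ∝ 1/sin φ.
V₂ = V₁ · sin φ₁ / sin φ₂ = 22.0 × sin 29° / sin 56°
V₂ = 22.0 × 0.4848/0.8290 = 13 m/s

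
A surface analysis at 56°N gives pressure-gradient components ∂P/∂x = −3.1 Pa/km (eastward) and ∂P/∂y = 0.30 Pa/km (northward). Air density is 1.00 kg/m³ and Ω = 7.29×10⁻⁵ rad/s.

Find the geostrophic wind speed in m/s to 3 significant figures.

25.8 m/s

Coriolis parameter at 56°N:
f = 2Ω sin φ = 2 × 7.29×10⁻⁵ × sin 56° = 1.21×10⁻⁴ s⁻¹
Component geostrophic relations (x east, y north):
u_g = −(1/(fρ)) ∂P/∂y,  v_g = (1/(fρ)) ∂P/∂x
u_g = −(0.30×10⁻³)/(1.21×10⁻⁴ × 1.00) = −2.48 m/s;  v_g = (−3.1×10⁻³)/(1.21×10⁻⁴ × 1.00) = −25.6 m/s
|V_g| = √(u_g² + v_g²) = 25.8 m/s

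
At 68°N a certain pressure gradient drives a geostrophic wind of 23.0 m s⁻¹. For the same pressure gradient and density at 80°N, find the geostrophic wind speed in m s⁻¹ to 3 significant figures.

21.7 m s⁻¹

With the same pressure gradient and density, V_g ∝ 1/f ∝ 1/sin φ.
V₂ = V₁ · sin φ₁ / sin φ₂ = 23.0 × sin 68° / sin 80°
V₂ = 23.0 × 0.9272/0.9848 = 21.7 m s⁻¹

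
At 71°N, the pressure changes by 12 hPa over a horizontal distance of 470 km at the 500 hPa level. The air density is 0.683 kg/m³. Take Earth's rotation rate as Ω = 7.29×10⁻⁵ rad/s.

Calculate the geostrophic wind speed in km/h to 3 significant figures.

97.6 km/h

Coriolis parameter at 71°N:
f = 2Ω sin φ = 2 × 7.29×10⁻⁵ × sin 71° = 1.38×10⁻⁴ s⁻¹
Pressure gradient: |∂P/∂n| = 1200 Pa / 470000 m = 2.55×10⁻³ Pa/m
Geostrophic balance (pressure-gradient force = Coriolis force):
V_g = (1/(fρ)) |∂P/∂n| = 2.55×10⁻³ / (1.38×10⁻⁴ × 0.683) = 27.1 m/s
Converting: 27.1 m/s × 3.6 = 97.6 km/h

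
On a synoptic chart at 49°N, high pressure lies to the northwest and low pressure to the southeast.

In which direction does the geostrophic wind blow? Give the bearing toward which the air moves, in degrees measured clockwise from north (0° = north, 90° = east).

225°

The pressure-gradient force points toward the southeast (bearing 135°).
Geostrophic balance: in the Northern Hemisphere the Coriolis force deflects motion to the right, so the geostrophic wind blows 90° to the right of the pressure-gradient force (low pressure on the left).
Rotating 135° by 90° clockwise gives 225° — the wind blows toward the southwest.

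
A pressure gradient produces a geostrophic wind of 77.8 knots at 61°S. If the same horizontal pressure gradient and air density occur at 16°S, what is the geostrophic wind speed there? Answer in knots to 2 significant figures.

250 knots

With the same pressure gradient and density, V_g ∝ 1/f ∝ 1/sin φ.
V₂ = V₁ · sin φ₁ / sin φ₂ = 77.8 × sin 61° / sin 16°
V₂ = 77.8 × 0.8746/0.2756 = 250 knots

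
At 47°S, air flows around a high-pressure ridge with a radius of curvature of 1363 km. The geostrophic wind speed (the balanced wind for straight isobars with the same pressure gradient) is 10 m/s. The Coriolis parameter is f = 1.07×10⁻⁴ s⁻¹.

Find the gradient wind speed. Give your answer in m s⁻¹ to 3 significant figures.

Around a high, pressure-gradient force acts outward with centrifugal, so Coriolis balances both:
fV = (1/ρ)|∂P/∂n| + V²/R  →  V² − fR·V + fR·V_g = 0
With fR = 1.07×10⁻⁴ × 1363×10³ m = 146 m/s:
V = [fR − √((fR)² − 4 fR V_g)]/2 = [146 − √(146² − 4×146×10)]/2 = 10.8 m/s
Supergeostrophic (V > V_g = 10 m/s), as expected around a high.

10.8 m s⁻¹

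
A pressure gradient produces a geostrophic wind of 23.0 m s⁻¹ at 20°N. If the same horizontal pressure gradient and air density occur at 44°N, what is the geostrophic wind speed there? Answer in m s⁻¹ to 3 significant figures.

With the same pressure gradient and density, V_g ∝ 1/f ∝ 1/sin φ.
V₂ = V₁ · sin φ₁ / sin φ₂ = 23.0 × sin 20° / sin 44°
V₂ = 23.0 × 0.3420/0.6947 = 11.3 m s⁻¹

11.3 m s⁻¹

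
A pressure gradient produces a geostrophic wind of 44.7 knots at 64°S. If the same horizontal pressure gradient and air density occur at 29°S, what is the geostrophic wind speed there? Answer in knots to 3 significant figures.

With the same pressure gradient and density, V_g ∝ 1/f ∝ 1/sin φ.
V₂ = V₁ · sin φ₁ / sin φ₂ = 44.7 × sin 64° / sin 29°
V₂ = 44.7 × 0.8988/0.4848 = 82.9 knots

82.9 knots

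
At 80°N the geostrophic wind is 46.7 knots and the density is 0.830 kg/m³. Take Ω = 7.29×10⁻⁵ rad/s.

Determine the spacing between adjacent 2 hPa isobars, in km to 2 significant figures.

Coriolis parameter at 80°N:
f = 2Ω sin φ = 2 × 7.29×10⁻⁵ × sin 80° = 1.44×10⁻⁴ s⁻¹
Wind speed in SI: 46.7 knots = 24.0 m/s
Geostrophic balance rearranged: |∂P/∂n| = f ρ V_g
|∂P/∂n| = 1.44×10⁻⁴ × 0.830 × 24.0 = 2.86×10⁻³ Pa/m
Isobar spacing: Δn = ΔP/|∂P/∂n| = 200 Pa / 2.86×10⁻³ Pa/m = 69853 m ≈ 70 km

70 km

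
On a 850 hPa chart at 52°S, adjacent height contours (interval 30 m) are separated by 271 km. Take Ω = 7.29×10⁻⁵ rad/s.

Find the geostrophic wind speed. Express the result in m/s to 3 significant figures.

Coriolis parameter at 52°S:
f = 2Ω sin φ = 2 × 7.29×10⁻⁵ × sin 52° = 1.15×10⁻⁴ s⁻¹
Height gradient: |∂Z/∂n| = 30 m / 271000 m = 1.11×10⁻⁴
On a pressure surface, geostrophic balance gives V_g = (g/f)|∂Z/∂n|:
V_g = 9.81 × 1.11×10⁻⁴ / 1.15×10⁻⁴ = 9.45 m/s

9.45 m/s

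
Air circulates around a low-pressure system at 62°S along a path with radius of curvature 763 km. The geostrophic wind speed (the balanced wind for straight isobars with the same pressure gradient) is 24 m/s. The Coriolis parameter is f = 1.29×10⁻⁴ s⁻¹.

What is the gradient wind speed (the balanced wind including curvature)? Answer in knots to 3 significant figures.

38.8 knots

Around a low, centrifugal force acts outward with Coriolis, so pressure-gradient force balances both:
(1/ρ)|∂P/∂n| = fV + V²/R  →  V² + fR·V − fR·V_g = 0
With fR = 1.29×10⁻⁴ × 763×10³ m = 98.4 m/s:
V = [−fR + √((fR)² + 4 fR V_g)]/2 = [−98.4 + √(98.4² + 4×98.4×24)]/2 = 20 m/s
Subgeostrophic (V < V_g = 24 m/s), as expected around a low.
Converting: 20 m/s × 1.944 = 38.8 knots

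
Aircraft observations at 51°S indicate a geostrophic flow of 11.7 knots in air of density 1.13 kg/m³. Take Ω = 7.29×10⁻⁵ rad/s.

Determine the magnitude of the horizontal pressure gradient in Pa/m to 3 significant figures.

Coriolis parameter at 51°S:
f = 2Ω sin φ = 2 × 7.29×10⁻⁵ × sin 51° = 1.13×10⁻⁴ s⁻¹
Wind speed in SI: 11.7 knots = 6.02 m/s
Geostrophic balance rearranged: |∂P/∂n| = f ρ V_g
|∂P/∂n| = 1.13×10⁻⁴ × 1.13 × 6.02 = 7.71×10⁻⁴ Pa/m

7.71×10⁻⁴ Pa/m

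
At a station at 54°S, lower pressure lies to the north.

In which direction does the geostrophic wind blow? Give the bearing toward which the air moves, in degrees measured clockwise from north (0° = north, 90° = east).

270°

The pressure-gradient force points toward the north (bearing 000°).
Geostrophic balance: in the Southern Hemisphere the Coriolis force deflects motion to the left, so the geostrophic wind blows 90° to the left of the pressure-gradient force (low pressure on the right).
Rotating 000° by 90° counterclockwise gives 270° — the wind blows toward the west.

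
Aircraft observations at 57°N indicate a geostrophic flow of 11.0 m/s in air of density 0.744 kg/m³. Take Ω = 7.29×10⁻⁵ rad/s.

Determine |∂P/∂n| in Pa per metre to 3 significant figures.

Coriolis parameter at 57°N:
f = 2Ω sin φ = 2 × 7.29×10⁻⁵ × sin 57° = 1.22×10⁻⁴ s⁻¹
Geostrophic balance rearranged: |∂P/∂n| = f ρ V_g
|∂P/∂n| = 1.22×10⁻⁴ × 0.744 × 11.0 = 1.00×10⁻³ Pa/m

1.00×10⁻³ Pa/m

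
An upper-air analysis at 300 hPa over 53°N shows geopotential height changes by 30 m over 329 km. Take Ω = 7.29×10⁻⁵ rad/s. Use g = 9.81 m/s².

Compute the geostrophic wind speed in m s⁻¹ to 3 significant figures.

7.68 m s⁻¹

Coriolis parameter at 53°N:
f = 2Ω sin φ = 2 × 7.29×10⁻⁵ × sin 53° = 1.16×10⁻⁴ s⁻¹
Height gradient: |∂Z/∂n| = 30 m / 329000 m = 9.12×10⁻⁵
On a pressure surface, geostrophic balance gives V_g = (g/f)|∂Z/∂n|:
V_g = 9.81 × 9.12×10⁻⁵ / 1.16×10⁻⁴ = 7.68 m/s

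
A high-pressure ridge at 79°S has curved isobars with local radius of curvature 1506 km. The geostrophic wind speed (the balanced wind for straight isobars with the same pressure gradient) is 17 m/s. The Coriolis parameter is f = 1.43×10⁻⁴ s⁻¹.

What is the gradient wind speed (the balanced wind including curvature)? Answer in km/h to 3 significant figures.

67.0 km/h

Around a high, pressure-gradient force acts outward with centrifugal, so Coriolis balances both:
fV = (1/ρ)|∂P/∂n| + V²/R  →  V² − fR·V + fR·V_g = 0
With fR = 1.43×10⁻⁴ × 1506×10³ m = 215 m/s:
V = [fR − √((fR)² − 4 fR V_g)]/2 = [215 − √(215² − 4×215×17)]/2 = 18.6 m/s
Supergeostrophic (V > V_g = 17 m/s), as expected around a high.
Converting: 18.6 m/s × 3.6 = 67.0 km/h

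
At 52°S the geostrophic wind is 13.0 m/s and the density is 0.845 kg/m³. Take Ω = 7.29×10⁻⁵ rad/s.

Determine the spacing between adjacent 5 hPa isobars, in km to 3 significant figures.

396 km

Coriolis parameter at 52°S:
f = 2Ω sin φ = 2 × 7.29×10⁻⁵ × sin 52° = 1.15×10⁻⁴ s⁻¹
Geostrophic balance rearranged: |∂P/∂n| = f ρ V_g
|∂P/∂n| = 1.15×10⁻⁴ × 0.845 × 13.0 = 1.26×10⁻³ Pa/m
Isobar spacing: Δn = ΔP/|∂P/∂n| = 500 Pa / 1.26×10⁻³ Pa/m = 396169 m ≈ 396 km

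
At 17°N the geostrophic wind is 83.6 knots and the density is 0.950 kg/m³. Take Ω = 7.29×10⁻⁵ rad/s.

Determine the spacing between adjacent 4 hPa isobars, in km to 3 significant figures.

Coriolis parameter at 17°N:
f = 2Ω sin φ = 2 × 7.29×10⁻⁵ × sin 17° = 4.26×10⁻⁵ s⁻¹
Wind speed in SI: 83.6 knots = 43.0 m/s
Geostrophic balance rearranged: |∂P/∂n| = f ρ V_g
|∂P/∂n| = 4.26×10⁻⁵ × 0.950 × 43.0 = 1.74×10⁻³ Pa/m
Isobar spacing: Δn = ΔP/|∂P/∂n| = 400 Pa / 1.74×10⁻³ Pa/m = 229667 m ≈ 230 km

230 km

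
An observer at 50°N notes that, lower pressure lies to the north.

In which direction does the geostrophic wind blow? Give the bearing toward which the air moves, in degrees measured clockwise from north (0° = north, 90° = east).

090°

The pressure-gradient force points toward the north (bearing 000°).
Geostrophic balance: in the Northern Hemisphere the Coriolis force deflects motion to the right, so the geostrophic wind blows 90° to the right of the pressure-gradient force (low pressure on the left).
Rotating 000° by 90° clockwise gives 090° — the wind blows toward the east.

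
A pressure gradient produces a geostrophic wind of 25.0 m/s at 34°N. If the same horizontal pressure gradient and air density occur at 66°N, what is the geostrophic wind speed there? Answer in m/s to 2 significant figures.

With the same pressure gradient and density, V_g ∝ 1/f ∝ 1/sin φ.
V₂ = V₁ · sin φ₁ / sin φ₂ = 25.0 × sin 34° / sin 66°
V₂ = 25.0 × 0.5592/0.9135 = 15 m/s

15 m/s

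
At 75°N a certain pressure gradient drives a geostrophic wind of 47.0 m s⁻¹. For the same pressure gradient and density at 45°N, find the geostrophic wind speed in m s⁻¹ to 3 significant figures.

64.2 m s⁻¹

With the same pressure gradient and density, V_g ∝ 1/f ∝ 1/sin φ.
V₂ = V₁ · sin φ₁ / sin φ₂ = 47.0 × sin 75° / sin 45°
V₂ = 47.0 × 0.9659/0.7071 = 64.2 m s⁻¹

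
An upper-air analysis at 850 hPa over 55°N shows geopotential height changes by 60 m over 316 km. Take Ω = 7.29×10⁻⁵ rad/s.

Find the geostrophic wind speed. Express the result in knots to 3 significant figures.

30.3 knots

Coriolis parameter at 55°N:
f = 2Ω sin φ = 2 × 7.29×10⁻⁵ × sin 55° = 1.19×10⁻⁴ s⁻¹
Height gradient: |∂Z/∂n| = 60 m / 316000 m = 1.90×10⁻⁴
On a pressure surface, geostrophic balance gives V_g = (g/f)|∂Z/∂n|:
V_g = 9.81 × 1.90×10⁻⁴ / 1.19×10⁻⁴ = 15.6 m/s
Converting: 15.6 m/s × 1.944 = 30.3 knots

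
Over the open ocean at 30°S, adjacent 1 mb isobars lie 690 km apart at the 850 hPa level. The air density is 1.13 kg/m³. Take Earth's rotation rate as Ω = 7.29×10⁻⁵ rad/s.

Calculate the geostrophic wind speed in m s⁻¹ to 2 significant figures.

1.8 m s⁻¹

Coriolis parameter at 30°S:
f = 2Ω sin φ = 2 × 7.29×10⁻⁵ × sin 30° = 7.29×10⁻⁵ s⁻¹
Pressure gradient: |∂P/∂n| = 100 Pa / 690000 m = 1.45×10⁻⁴ Pa/m
Geostrophic balance (pressure-gradient force = Coriolis force):
V_g = (1/(fρ)) |∂P/∂n| = 1.45×10⁻⁴ / (7.29×10⁻⁵ × 1.13) = 1.76 m/s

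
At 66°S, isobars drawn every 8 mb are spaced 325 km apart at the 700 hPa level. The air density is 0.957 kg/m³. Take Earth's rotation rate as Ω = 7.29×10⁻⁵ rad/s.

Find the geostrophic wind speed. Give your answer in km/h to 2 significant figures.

Coriolis parameter at 66°S:
f = 2Ω sin φ = 2 × 7.29×10⁻⁵ × sin 66° = 1.33×10⁻⁴ s⁻¹
Pressure gradient: |∂P/∂n| = 800 Pa / 325000 m = 2.46×10⁻³ Pa/m
Geostrophic balance (pressure-gradient force = Coriolis force):
V_g = (1/(fρ)) |∂P/∂n| = 2.46×10⁻³ / (1.33×10⁻⁴ × 0.957) = 19.3 m/s
Converting: 19.3 m/s × 3.6 = 70 km/h

70 km/h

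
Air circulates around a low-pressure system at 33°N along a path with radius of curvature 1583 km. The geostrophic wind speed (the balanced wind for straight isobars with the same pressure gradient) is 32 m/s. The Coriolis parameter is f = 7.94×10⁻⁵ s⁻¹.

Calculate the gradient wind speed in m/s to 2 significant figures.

26 m/s

Around a low, centrifugal force acts outward with Coriolis, so pressure-gradient force balances both:
(1/ρ)|∂P/∂n| = fV + V²/R  →  V² + fR·V − fR·V_g = 0
With fR = 7.94×10⁻⁵ × 1583×10³ m = 126 m/s:
V = [−fR + √((fR)² + 4 fR V_g)]/2 = [−126 + √(126² + 4×126×32)]/2 = 26.4 m/s
Subgeostrophic (V < V_g = 32 m/s), as expected around a low.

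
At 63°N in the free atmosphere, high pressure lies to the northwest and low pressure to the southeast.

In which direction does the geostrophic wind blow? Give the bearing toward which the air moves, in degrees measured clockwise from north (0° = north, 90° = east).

225°

The pressure-gradient force points toward the southeast (bearing 135°).
Geostrophic balance: in the Northern Hemisphere the Coriolis force deflects motion to the right, so the geostrophic wind blows 90° to the right of the pressure-gradient force (low pressure on the left).
Rotating 135° by 90° clockwise gives 225° — the wind blows toward the southwest.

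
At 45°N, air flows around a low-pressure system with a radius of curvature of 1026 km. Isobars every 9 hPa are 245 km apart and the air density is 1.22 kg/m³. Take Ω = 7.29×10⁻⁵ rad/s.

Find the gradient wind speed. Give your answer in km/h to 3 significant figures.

Coriolis parameter at 45°N:
f = 2Ω sin φ = 2 × 7.29×10⁻⁵ × sin 45° = 1.03×10⁻⁴ s⁻¹
Pressure gradient: |∂P/∂n| = 900 Pa / 245000 m = 3.67×10⁻³ Pa/m
Geostrophic speed: V_g = |∂P/∂n|/(fρ) = 3.67×10⁻³/(1.03×10⁻⁴ × 1.22) = 29.2 m/s
Around a low, centrifugal force acts outward with Coriolis, so pressure-gradient force balances both:
(1/ρ)|∂P/∂n| = fV + V²/R  →  V² + fR·V − fR·V_g = 0
With fR = 1.03×10⁻⁴ × 1026×10³ m = 106 m/s:
V = [−fR + √((fR)² + 4 fR V_g)]/2 = [−106 + √(106² + 4×106×29.2)]/2 = 23.8 m/s
Subgeostrophic (V < V_g = 29.2 m/s), as expected around a low.
Converting: 23.8 m/s × 3.6 = 85.8 km/h

85.8 km/h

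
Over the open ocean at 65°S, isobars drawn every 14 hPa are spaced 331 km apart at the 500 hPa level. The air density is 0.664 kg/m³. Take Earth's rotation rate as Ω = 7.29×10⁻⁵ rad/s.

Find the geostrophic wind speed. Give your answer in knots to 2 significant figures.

Coriolis parameter at 65°S:
f = 2Ω sin φ = 2 × 7.29×10⁻⁵ × sin 65° = 1.32×10⁻⁴ s⁻¹
Pressure gradient: |∂P/∂n| = 1400 Pa / 331000 m = 4.23×10⁻³ Pa/m
Geostrophic balance (pressure-gradient force = Coriolis force):
V_g = (1/(fρ)) |∂P/∂n| = 4.23×10⁻³ / (1.32×10⁻⁴ × 0.664) = 48.2 m/s
Converting: 48.2 m/s × 1.944 = 94 knots

94 knots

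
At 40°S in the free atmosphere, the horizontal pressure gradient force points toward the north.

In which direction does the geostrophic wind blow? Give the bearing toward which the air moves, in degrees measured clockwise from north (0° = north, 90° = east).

The pressure-gradient force points toward the north (bearing 000°).
Geostrophic balance: in the Southern Hemisphere the Coriolis force deflects motion to the left, so the geostrophic wind blows 90° to the left of the pressure-gradient force (low pressure on the right).
Rotating 000° by 90° counterclockwise gives 270° — the wind blows toward the west.

270°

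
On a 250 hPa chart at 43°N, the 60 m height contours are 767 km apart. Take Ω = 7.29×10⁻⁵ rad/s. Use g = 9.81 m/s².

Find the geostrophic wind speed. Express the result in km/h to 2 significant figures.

28 km/h

Coriolis parameter at 43°N:
f = 2Ω sin φ = 2 × 7.29×10⁻⁵ × sin 43° = 9.94×10⁻⁵ s⁻¹
Height gradient: |∂Z/∂n| = 60 m / 767000 m = 7.82×10⁻⁵
On a pressure surface, geostrophic balance gives V_g = (g/f)|∂Z/∂n|:
V_g = 9.81 × 7.82×10⁻⁵ / 9.94×10⁻⁵ = 7.72 m/s
Converting: 7.72 m/s × 3.6 = 28 km/h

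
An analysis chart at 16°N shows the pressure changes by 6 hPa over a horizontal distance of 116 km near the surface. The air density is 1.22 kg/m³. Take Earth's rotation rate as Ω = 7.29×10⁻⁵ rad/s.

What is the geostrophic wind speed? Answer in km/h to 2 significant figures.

380 km/h

Coriolis parameter at 16°N:
f = 2Ω sin φ = 2 × 7.29×10⁻⁵ × sin 16° = 4.02×10⁻⁵ s⁻¹
Pressure gradient: |∂P/∂n| = 600 Pa / 116000 m = 5.17×10⁻³ Pa/m
Geostrophic balance (pressure-gradient force = Coriolis force):
V_g = (1/(fρ)) |∂P/∂n| = 5.17×10⁻³ / (4.02×10⁻⁵ × 1.22) = 105 m/s
Converting: 105 m/s × 3.6 = 380 km/h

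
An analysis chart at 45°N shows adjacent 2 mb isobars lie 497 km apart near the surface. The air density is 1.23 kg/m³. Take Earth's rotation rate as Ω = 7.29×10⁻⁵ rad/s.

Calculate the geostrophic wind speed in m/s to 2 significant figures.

Coriolis parameter at 45°N:
f = 2Ω sin φ = 2 × 7.29×10⁻⁵ × sin 45° = 1.03×10⁻⁴ s⁻¹
Pressure gradient: |∂P/∂n| = 200 Pa / 497000 m = 4.02×10⁻⁴ Pa/m
Geostrophic balance (pressure-gradient force = Coriolis force):
V_g = (1/(fρ)) |∂P/∂n| = 4.02×10⁻⁴ / (1.03×10⁻⁴ × 1.23) = 3.17 m/s

3.2 m/s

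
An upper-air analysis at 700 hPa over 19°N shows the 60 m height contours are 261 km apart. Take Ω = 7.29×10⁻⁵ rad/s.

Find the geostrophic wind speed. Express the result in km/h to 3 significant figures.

171 km/h

Coriolis parameter at 19°N:
f = 2Ω sin φ = 2 × 7.29×10⁻⁵ × sin 19° = 4.75×10⁻⁵ s⁻¹
Height gradient: |∂Z/∂n| = 60 m / 261000 m = 2.30×10⁻⁴
On a pressure surface, geostrophic balance gives V_g = (g/f)|∂Z/∂n|:
V_g = 9.81 × 2.30×10⁻⁴ / 4.75×10⁻⁵ = 47.5 m/s
Converting: 47.5 m/s × 3.6 = 171 km/h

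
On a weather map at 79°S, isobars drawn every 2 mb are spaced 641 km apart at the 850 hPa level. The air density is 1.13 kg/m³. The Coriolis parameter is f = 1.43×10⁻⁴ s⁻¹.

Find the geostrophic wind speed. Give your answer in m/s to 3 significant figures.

1.93 m/s

Pressure gradient: |∂P/∂n| = 200 Pa / 641000 m = 3.12×10⁻⁴ Pa/m
Geostrophic balance (pressure-gradient force = Coriolis force):
V_g = (1/(fρ)) |∂P/∂n| = 3.12×10⁻⁴ / (1.43×10⁻⁴ × 1.13) = 1.93 m/s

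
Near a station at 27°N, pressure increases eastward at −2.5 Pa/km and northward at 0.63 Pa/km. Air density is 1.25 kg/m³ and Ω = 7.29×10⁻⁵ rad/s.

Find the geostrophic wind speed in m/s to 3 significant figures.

Coriolis parameter at 27°N:
f = 2Ω sin φ = 2 × 7.29×10⁻⁵ × sin 27° = 6.62×10⁻⁵ s⁻¹
Component geostrophic relations (x east, y north):
u_g = −(1/(fρ)) ∂P/∂y,  v_g = (1/(fρ)) ∂P/∂x
u_g = −(0.63×10⁻³)/(6.62×10⁻⁵ × 1.25) = −7.61 m/s;  v_g = (−2.5×10⁻³)/(6.62×10⁻⁵ × 1.25) = −30.2 m/s
|V_g| = √(u_g² + v_g²) = 31.2 m/s

31.2 m/s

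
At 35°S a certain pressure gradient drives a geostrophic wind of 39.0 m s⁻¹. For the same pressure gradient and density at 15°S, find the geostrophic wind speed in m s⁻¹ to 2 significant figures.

86 m s⁻¹

With the same pressure gradient and density, V_g ∝ 1/f ∝ 1/sin φ.
V₂ = V₁ · sin φ₁ / sin φ₂ = 39.0 × sin 35° / sin 15°
V₂ = 39.0 × 0.5736/0.2588 = 86 m s⁻¹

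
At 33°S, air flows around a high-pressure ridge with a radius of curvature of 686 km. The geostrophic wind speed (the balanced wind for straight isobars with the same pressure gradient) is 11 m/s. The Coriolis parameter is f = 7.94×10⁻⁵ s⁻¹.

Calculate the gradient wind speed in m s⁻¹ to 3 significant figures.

15.3 m s⁻¹

Around a high, pressure-gradient force acts outward with centrifugal, so Coriolis balances both:
fV = (1/ρ)|∂P/∂n| + V²/R  →  V² − fR·V + fR·V_g = 0
With fR = 7.94×10⁻⁵ × 686×10³ m = 54.5 m/s:
V = [fR − √((fR)² − 4 fR V_g)]/2 = [54.5 − √(54.5² − 4×54.5×11)]/2 = 15.3 m/s
Supergeostrophic (V > V_g = 11 m/s), as expected around a high.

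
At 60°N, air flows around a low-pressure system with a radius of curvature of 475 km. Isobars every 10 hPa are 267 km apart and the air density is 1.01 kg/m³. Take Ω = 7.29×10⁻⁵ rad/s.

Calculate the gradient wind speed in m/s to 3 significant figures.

21.6 m/s

Coriolis parameter at 60°N:
f = 2Ω sin φ = 2 × 7.29×10⁻⁵ × sin 60° = 1.26×10⁻⁴ s⁻¹
Pressure gradient: |∂P/∂n| = 1000 Pa / 267000 m = 3.75×10⁻³ Pa/m
Geostrophic speed: V_g = |∂P/∂n|/(fρ) = 3.75×10⁻³/(1.26×10⁻⁴ × 1.01) = 29.4 m/s
Around a low, centrifugal force acts outward with Coriolis, so pressure-gradient force balances both:
(1/ρ)|∂P/∂n| = fV + V²/R  →  V² + fR·V − fR·V_g = 0
With fR = 1.26×10⁻⁴ × 475×10³ m = 60.0 m/s:
V = [−fR + √((fR)² + 4 fR V_g)]/2 = [−60.0 + √(60.0² + 4×60.0×29.4)]/2 = 21.6 m/s
Subgeostrophic (V < V_g = 29.4 m/s), as expected around a low.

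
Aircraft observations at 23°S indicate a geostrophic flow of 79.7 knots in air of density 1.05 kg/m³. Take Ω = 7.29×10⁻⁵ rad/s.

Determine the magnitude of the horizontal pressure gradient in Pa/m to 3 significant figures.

2.45×10⁻³ Pa/m

Coriolis parameter at 23°S:
f = 2Ω sin φ = 2 × 7.29×10⁻⁵ × sin 23° = 5.70×10⁻⁵ s⁻¹
Wind speed in SI: 79.7 knots = 41.0 m/s
Geostrophic balance rearranged: |∂P/∂n| = f ρ V_g
|∂P/∂n| = 5.70×10⁻⁵ × 1.05 × 41.0 = 2.45×10⁻³ Pa/m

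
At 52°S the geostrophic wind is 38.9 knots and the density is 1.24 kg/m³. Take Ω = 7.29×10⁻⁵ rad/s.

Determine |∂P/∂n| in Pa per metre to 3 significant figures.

2.85×10⁻³ Pa/m

Coriolis parameter at 52°S:
f = 2Ω sin φ = 2 × 7.29×10⁻⁵ × sin 52° = 1.15×10⁻⁴ s⁻¹
Wind speed in SI: 38.9 knots = 20.0 m/s
Geostrophic balance rearranged: |∂P/∂n| = f ρ V_g
|∂P/∂n| = 1.15×10⁻⁴ × 1.24 × 20.0 = 2.85×10⁻³ Pa/m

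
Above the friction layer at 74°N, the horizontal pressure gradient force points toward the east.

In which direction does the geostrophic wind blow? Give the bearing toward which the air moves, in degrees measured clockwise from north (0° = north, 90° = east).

The pressure-gradient force points toward the east (bearing 090°).
Geostrophic balance: in the Northern Hemisphere the Coriolis force deflects motion to the right, so the geostrophic wind blows 90° to the right of the pressure-gradient force (low pressure on the left).
Rotating 090° by 90° clockwise gives 180° — the wind blows toward the south.

180°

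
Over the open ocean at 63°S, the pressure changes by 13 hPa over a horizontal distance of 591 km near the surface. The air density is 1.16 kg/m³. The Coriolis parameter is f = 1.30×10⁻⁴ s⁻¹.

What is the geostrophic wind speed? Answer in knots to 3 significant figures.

Pressure gradient: |∂P/∂n| = 1300 Pa / 591000 m = 2.20×10⁻³ Pa/m
Geostrophic balance (pressure-gradient force = Coriolis force):
V_g = (1/(fρ)) |∂P/∂n| = 2.20×10⁻³ / (1.30×10⁻⁴ × 1.16) = 14.6 m/s
Converting: 14.6 m/s × 1.944 = 28.4 knots

28.4 knots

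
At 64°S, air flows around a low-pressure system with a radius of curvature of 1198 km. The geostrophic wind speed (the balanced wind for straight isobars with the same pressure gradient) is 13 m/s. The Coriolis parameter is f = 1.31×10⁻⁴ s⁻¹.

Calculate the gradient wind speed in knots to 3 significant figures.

23.5 knots

Around a low, centrifugal force acts outward with Coriolis, so pressure-gradient force balances both:
(1/ρ)|∂P/∂n| = fV + V²/R  →  V² + fR·V − fR·V_g = 0
With fR = 1.31×10⁻⁴ × 1198×10³ m = 157 m/s:
V = [−fR + √((fR)² + 4 fR V_g)]/2 = [−157 + √(157² + 4×157×13)]/2 = 12.1 m/s
Subgeostrophic (V < V_g = 13 m/s), as expected around a low.
Converting: 12.1 m/s × 1.944 = 23.5 knots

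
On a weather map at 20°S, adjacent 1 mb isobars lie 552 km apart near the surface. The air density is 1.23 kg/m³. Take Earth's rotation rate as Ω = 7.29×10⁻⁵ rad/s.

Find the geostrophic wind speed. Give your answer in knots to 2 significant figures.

5.7 knots

Coriolis parameter at 20°S:
f = 2Ω sin φ = 2 × 7.29×10⁻⁵ × sin 20° = 4.99×10⁻⁵ s⁻¹
Pressure gradient: |∂P/∂n| = 100 Pa / 552000 m = 1.81×10⁻⁴ Pa/m
Geostrophic balance (pressure-gradient force = Coriolis force):
V_g = (1/(fρ)) |∂P/∂n| = 1.81×10⁻⁴ / (4.99×10⁻⁵ × 1.23) = 2.95 m/s
Converting: 2.95 m/s × 1.944 = 5.7 knots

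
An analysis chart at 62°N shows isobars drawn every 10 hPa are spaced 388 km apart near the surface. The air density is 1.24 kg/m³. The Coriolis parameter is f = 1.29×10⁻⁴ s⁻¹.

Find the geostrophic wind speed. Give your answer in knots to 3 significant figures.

31.3 knots

Pressure gradient: |∂P/∂n| = 1000 Pa / 388000 m = 2.58×10⁻³ Pa/m
Geostrophic balance (pressure-gradient force = Coriolis force):
V_g = (1/(fρ)) |∂P/∂n| = 2.58×10⁻³ / (1.29×10⁻⁴ × 1.24) = 16.1 m/s
Converting: 16.1 m/s × 1.944 = 31.3 knots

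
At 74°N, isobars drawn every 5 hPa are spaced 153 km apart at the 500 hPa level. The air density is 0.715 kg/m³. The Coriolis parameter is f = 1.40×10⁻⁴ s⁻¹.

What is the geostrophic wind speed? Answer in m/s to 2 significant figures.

Pressure gradient: |∂P/∂n| = 500 Pa / 153000 m = 3.27×10⁻³ Pa/m
Geostrophic balance (pressure-gradient force = Coriolis force):
V_g = (1/(fρ)) |∂P/∂n| = 3.27×10⁻³ / (1.40×10⁻⁴ × 0.715) = 32.6 m/s

33 m/s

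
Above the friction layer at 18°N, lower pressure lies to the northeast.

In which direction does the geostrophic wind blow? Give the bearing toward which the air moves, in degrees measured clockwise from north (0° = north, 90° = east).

The pressure-gradient force points toward the northeast (bearing 045°).
Geostrophic balance: in the Northern Hemisphere the Coriolis force deflects motion to the right, so the geostrophic wind blows 90° to the right of the pressure-gradient force (low pressure on the left).
Rotating 045° by 90° clockwise gives 135° — the wind blows toward the southeast.

135°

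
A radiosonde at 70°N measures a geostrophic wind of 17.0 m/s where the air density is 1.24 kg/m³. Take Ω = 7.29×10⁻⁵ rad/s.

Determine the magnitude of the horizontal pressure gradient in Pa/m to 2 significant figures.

Coriolis parameter at 70°N:
f = 2Ω sin φ = 2 × 7.29×10⁻⁵ × sin 70° = 1.37×10⁻⁴ s⁻¹
Geostrophic balance rearranged: |∂P/∂n| = f ρ V_g
|∂P/∂n| = 1.37×10⁻⁴ × 1.24 × 17.0 = 2.89×10⁻³ Pa/m

2.9×10⁻³ Pa/m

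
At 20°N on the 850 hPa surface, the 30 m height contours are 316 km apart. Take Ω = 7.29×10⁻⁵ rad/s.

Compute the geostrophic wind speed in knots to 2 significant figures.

36 knots

Coriolis parameter at 20°N:
f = 2Ω sin φ = 2 × 7.29×10⁻⁵ × sin 20° = 4.99×10⁻⁵ s⁻¹
Height gradient: |∂Z/∂n| = 30 m / 316000 m = 9.49×10⁻⁵
On a pressure surface, geostrophic balance gives V_g = (g/f)|∂Z/∂n|:
V_g = 9.81 × 9.49×10⁻⁵ / 4.99×10⁻⁵ = 18.7 m/s
Converting: 18.7 m/s × 1.944 = 36 knots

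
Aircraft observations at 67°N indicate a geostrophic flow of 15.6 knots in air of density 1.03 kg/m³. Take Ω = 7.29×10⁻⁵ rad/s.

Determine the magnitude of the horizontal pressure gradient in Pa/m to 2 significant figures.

Coriolis parameter at 67°N:
f = 2Ω sin φ = 2 × 7.29×10⁻⁵ × sin 67° = 1.34×10⁻⁴ s⁻¹
Wind speed in SI: 15.6 knots = 8.03 m/s
Geostrophic balance rearranged: |∂P/∂n| = f ρ V_g
|∂P/∂n| = 1.34×10⁻⁴ × 1.03 × 8.03 = 1.11×10⁻³ Pa/m

1.1×10⁻³ Pa/m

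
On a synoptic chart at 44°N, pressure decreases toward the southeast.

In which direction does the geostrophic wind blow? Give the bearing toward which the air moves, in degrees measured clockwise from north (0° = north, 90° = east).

225°

The pressure-gradient force points toward the southeast (bearing 135°).
Geostrophic balance: in the Northern Hemisphere the Coriolis force deflects motion to the right, so the geostrophic wind blows 90° to the right of the pressure-gradient force (low pressure on the left).
Rotating 135° by 90° clockwise gives 225° — the wind blows toward the southwest.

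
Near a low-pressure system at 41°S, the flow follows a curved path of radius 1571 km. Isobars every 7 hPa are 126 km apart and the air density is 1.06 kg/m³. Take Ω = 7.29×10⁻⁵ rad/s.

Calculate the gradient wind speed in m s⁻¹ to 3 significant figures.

Coriolis parameter at 41°S:
f = 2Ω sin φ = 2 × 7.29×10⁻⁵ × sin 41° = 9.57×10⁻⁵ s⁻¹
Pressure gradient: |∂P/∂n| = 700 Pa / 126000 m = 5.56×10⁻³ Pa/m
Geostrophic speed: V_g = |∂P/∂n|/(fρ) = 5.56×10⁻³/(9.57×10⁻⁵ × 1.06) = 54.8 m/s
Around a low, centrifugal force acts outward with Coriolis, so pressure-gradient force balances both:
(1/ρ)|∂P/∂n| = fV + V²/R  →  V² + fR·V − fR·V_g = 0
With fR = 9.57×10⁻⁵ × 1571×10³ m = 150 m/s:
V = [−fR + √((fR)² + 4 fR V_g)]/2 = [−150 + √(150² + 4×150×54.8)]/2 = 42.7 m/s
Subgeostrophic (V < V_g = 54.8 m/s), as expected around a low.

42.7 m s⁻¹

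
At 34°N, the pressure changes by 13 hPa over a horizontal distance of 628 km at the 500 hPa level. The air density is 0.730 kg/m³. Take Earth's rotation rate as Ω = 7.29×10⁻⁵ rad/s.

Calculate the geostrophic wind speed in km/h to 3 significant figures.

125 km/h

Coriolis parameter at 34°N:
f = 2Ω sin φ = 2 × 7.29×10⁻⁵ × sin 34° = 8.15×10⁻⁵ s⁻¹
Pressure gradient: |∂P/∂n| = 1300 Pa / 628000 m = 2.07×10⁻³ Pa/m
Geostrophic balance (pressure-gradient force = Coriolis force):
V_g = (1/(fρ)) |∂P/∂n| = 2.07×10⁻³ / (8.15×10⁻⁵ × 0.730) = 34.8 m/s
Converting: 34.8 m/s × 3.6 = 125 km/h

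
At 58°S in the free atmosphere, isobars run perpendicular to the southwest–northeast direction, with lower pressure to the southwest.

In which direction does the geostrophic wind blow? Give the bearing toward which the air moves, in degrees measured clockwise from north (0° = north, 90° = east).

135°

The pressure-gradient force points toward the southwest (bearing 225°).
Geostrophic balance: in the Southern Hemisphere the Coriolis force deflects motion to the left, so the geostrophic wind blows 90° to the left of the pressure-gradient force (low pressure on the right).
Rotating 225° by 90° counterclockwise gives 135° — the wind blows toward the southeast.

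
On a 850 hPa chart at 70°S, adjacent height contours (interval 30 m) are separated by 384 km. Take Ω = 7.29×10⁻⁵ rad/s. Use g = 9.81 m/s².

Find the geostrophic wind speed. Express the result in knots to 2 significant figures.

Coriolis parameter at 70°S:
f = 2Ω sin φ = 2 × 7.29×10⁻⁵ × sin 70° = 1.37×10⁻⁴ s⁻¹
Height gradient: |∂Z/∂n| = 30 m / 384000 m = 7.81×10⁻⁵
On a pressure surface, geostrophic balance gives V_g = (g/f)|∂Z/∂n|:
V_g = 9.81 × 7.81×10⁻⁵ / 1.37×10⁻⁴ = 5.59 m/s
Converting: 5.59 m/s × 1.944 = 11 knots

11 knots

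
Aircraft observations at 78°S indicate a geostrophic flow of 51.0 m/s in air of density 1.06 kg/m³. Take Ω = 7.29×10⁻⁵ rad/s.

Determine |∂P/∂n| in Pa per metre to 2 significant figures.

7.7×10⁻³ Pa/m

Coriolis parameter at 78°S:
f = 2Ω sin φ = 2 × 7.29×10⁻⁵ × sin 78° = 1.43×10⁻⁴ s⁻¹
Geostrophic balance rearranged: |∂P/∂n| = f ρ V_g
|∂P/∂n| = 1.43×10⁻⁴ × 1.06 × 51.0 = 7.71×10⁻³ Pa/m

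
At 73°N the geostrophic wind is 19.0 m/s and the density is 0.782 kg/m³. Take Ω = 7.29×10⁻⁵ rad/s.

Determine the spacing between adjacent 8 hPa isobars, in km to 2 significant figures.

390 km

Coriolis parameter at 73°N:
f = 2Ω sin φ = 2 × 7.29×10⁻⁵ × sin 73° = 1.39×10⁻⁴ s⁻¹
Geostrophic balance rearranged: |∂P/∂n| = f ρ V_g
|∂P/∂n| = 1.39×10⁻⁴ × 0.782 × 19.0 = 2.07×10⁻³ Pa/m
Isobar spacing: Δn = ΔP/|∂P/∂n| = 800 Pa / 2.07×10⁻³ Pa/m = 386168 m ≈ 390 km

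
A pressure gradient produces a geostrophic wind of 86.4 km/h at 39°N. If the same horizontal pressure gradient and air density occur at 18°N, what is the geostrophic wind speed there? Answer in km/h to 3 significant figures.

With the same pressure gradient and density, V_g ∝ 1/f ∝ 1/sin φ.
V₂ = V₁ · sin φ₁ / sin φ₂ = 86.4 × sin 39° / sin 18°
V₂ = 86.4 × 0.6293/0.3090 = 176 km/h

176 km/h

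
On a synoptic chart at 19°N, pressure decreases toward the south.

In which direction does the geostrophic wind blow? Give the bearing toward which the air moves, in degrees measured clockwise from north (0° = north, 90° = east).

270°

The pressure-gradient force points toward the south (bearing 180°).
Geostrophic balance: in the Northern Hemisphere the Coriolis force deflects motion to the right, so the geostrophic wind blows 90° to the right of the pressure-gradient force (low pressure on the left).
Rotating 180° by 90° clockwise gives 270° — the wind blows toward the west.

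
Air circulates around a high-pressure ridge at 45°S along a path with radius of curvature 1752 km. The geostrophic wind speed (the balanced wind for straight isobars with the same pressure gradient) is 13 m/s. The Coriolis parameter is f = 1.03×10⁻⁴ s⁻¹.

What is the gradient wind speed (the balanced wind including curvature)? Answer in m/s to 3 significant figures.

14.1 m/s

Around a high, pressure-gradient force acts outward with centrifugal, so Coriolis balances both:
fV = (1/ρ)|∂P/∂n| + V²/R  →  V² − fR·V + fR·V_g = 0
With fR = 1.03×10⁻⁴ × 1752×10³ m = 180 m/s:
V = [fR − √((fR)² − 4 fR V_g)]/2 = [180 − √(180² − 4×180×13)]/2 = 14.1 m/s
Supergeostrophic (V > V_g = 13 m/s), as expected around a high.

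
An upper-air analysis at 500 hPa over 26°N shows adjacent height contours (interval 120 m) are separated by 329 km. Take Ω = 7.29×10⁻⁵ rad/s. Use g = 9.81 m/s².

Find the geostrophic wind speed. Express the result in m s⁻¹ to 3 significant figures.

Coriolis parameter at 26°N:
f = 2Ω sin φ = 2 × 7.29×10⁻⁵ × sin 26° = 6.39×10⁻⁵ s⁻¹
Height gradient: |∂Z/∂n| = 120 m / 329000 m = 3.65×10⁻⁴
On a pressure surface, geostrophic balance gives V_g = (g/f)|∂Z/∂n|:
V_g = 9.81 × 3.65×10⁻⁴ / 6.39×10⁻⁵ = 56.0 m/s

56.0 m s⁻¹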